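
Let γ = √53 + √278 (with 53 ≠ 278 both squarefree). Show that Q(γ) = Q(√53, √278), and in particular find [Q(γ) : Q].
[Q(γ) : Q] = 4 (equivalently, Q(γ) = Q(√53, √278))

Obviously Q(γ) ⊆ Q(√53, √278), and [Q(√53, √278):Q] = 4 (since 53, 278 are distinct squarefree integers > 1 with 14734 not a perfect square). To show equality we compute the minimal polynomial of γ. From γ = √53 + √278: γ^2 = 53 + 2√(14734) + 278 = 331 + 2√(14734), so γ^2 - 331 = 2√(14734); squaring, (γ^2 - 331)^2 = 4·14734, i.e. γ^4 - 662γ^2 + 109561 - 58936 = 0, i.e. γ^4 - 662γ^2 + 50625 = 0. So γ is a root of x^4 - 662x^2 + 50625. This polynomial is irreducible over Q: it has no rational root (each ±√53 ± √278 is irrational), and any factorization into two quadratics over Q would force √(14734) ∈ Q (pairing opposite roots) or √53, √278 ∈ Q (other pairings), all impossible. Hence [Q(γ):Q] = 4 = [Q(√53, √278):Q], so Q(γ) = Q(√53, √278).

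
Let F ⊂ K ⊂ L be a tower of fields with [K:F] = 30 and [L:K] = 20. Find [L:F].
[L:F] = 600

The tower law says that for any tower of field extensions F ⊂ K ⊂ L with finite degrees, [L:F] = [L:K] · [K:F]. Here this gives [L:F] = 20 · 30 = 600.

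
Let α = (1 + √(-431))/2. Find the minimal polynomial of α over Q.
m_α(x) = x^2 - x + 108

From 2α - 1 = √(-431), squaring gives (2α - 1)^2 = -431, i.e. 4α^2 - 4α + 1 = -431, so α^2 - α + (1 + 431)/4 = 0. Since -431 ≡ 1 (mod 4), (1 + 431)/4 = 108 ∈ Z. The polynomial x^2 - x + 108 has discriminant 1 - 4·(108) = -431, which is not a perfect square in Q (d = -431 is squarefree and ≠ 1), so x^2 - x + 108 is irreducible over Q. It is the minimal polynomial of α.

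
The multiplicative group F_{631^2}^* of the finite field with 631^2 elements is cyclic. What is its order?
|F_{631^2}^*| = 398160

F_{631^2} has 631^2 = 398161 elements; its multiplicative group consists of all nonzero elements, so |F_{631^2}^*| = 398161 - 1 = 398160. (It is cyclic since any finite subgroup of the multiplicative group of a field is cyclic.)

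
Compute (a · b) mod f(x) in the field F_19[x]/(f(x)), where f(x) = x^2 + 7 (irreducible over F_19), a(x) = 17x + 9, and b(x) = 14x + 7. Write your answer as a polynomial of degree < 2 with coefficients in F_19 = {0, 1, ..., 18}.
a · b ≡ 17x + 12 (mod f(x))

Multiply in F_19[x]: a(x)·b(x) = (17x + 9)·(14x + 7) = 10x^2 + 17x + 6. This has degree ≥ 2, so divide by f(x) over F_19: 10x^2 + 17x + 6 = (10)·(x^2 + 7) + (17x + 12). Hence a·b ≡ 17x + 12 (mod f). (F_19[x]/(f) is a field with 19^2 = 361 elements since f is irreducible of degree 2.)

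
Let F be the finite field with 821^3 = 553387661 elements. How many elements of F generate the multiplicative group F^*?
There are φ(553387660) = 183859200 primitive elements

F_q^* is cyclic of order q - 1 = 553387660. A cyclic group of order m has exactly φ(m) generators. Here m = 553387660 = 2^2 · 5 · 7 · 41 · 229 · 421, so the number of primitive elements is φ(553387660) = 183859200.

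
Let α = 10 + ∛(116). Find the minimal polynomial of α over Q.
m_α(x) = x^3 - 30x^2 + 300x - 1116

Set β = α - 10 = ∛(116), so β^3 = 116. Then (α - 10)^3 - 116 = 0, i.e. α is a root of g(x) = (x - 10)^3 - 116 = x^3 - 30x^2 + 300x - 1116. Since g(x) = h(x - 10) where h(x) = x^3 - 116, and h is irreducible over Q (because 116 is not a perfect cube, so h has no rational root, and a monic cubic with no rational root is irreducible), g is also irreducible (irreducibility is preserved under the substitution x → x - 10). Hence m_α(x) = x^3 - 30x^2 + 300x - 1116.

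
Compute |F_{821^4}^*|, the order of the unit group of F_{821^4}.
|F_{821^4}^*| = 454331269680

F_{821^4} has 821^4 = 454331269681 elements; its multiplicative group consists of all nonzero elements, so |F_{821^4}^*| = 454331269681 - 1 = 454331269680. (It is cyclic since any finite subgroup of the multiplicative group of a field is cyclic.)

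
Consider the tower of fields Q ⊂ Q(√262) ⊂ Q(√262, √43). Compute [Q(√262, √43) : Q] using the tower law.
[Q(√262, √43) : Q] = 4

[Q(√262):Q] = 2 (min poly x^2 - 262, irreducible since 262 is squarefree > 1). For the top step, suppose √43 ∈ Q(√262), say √43 = c + d√262 with c, d ∈ Q. Squaring: 43 = c^2 + 262d^2 + 2cd√262. Since √262 ∉ Q this forces 2cd = 0. If d = 0 then √43 = c ∈ Q, contradicting 43 squarefree > 1. If c = 0 then 43 = 262d^2, so 262·43 = (262d)^2 is a perfect square in Q — but 262·43 = 11266 is not a perfect square (since 262 and 43 are distinct squarefree integers). Contradiction. Hence √43 ∉ Q(√262), so x^2 - 43 stays irreducible over Q(√262) and [Q(√262, √43) : Q(√262)] = 2. By the tower law, [Q(√262, √43) : Q] = 2 · 2 = 4.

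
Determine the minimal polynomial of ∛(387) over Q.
m_α(x) = x^3 - 387

α satisfies α^3 = 387, so x^3 - 387 annihilates α. By the rational root test, a rational root p/q (in lowest terms) of x^3 - 387 would satisfy p^3 = 387 q^3, forcing q = 1 and p^3 = 387; but 387 is not a perfect cube, contradiction. A monic cubic over Q with no rational root is irreducible (any nontrivial factorization would include a linear factor). Hence x^3 - 387 is the minimal polynomial of α, and in particular [Q(α):Q] = 3.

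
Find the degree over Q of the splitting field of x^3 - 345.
[K : Q] = 6

The roots of x^3 - 345 are ∛345, ω∛345, ω^2∛345 where ω = e^(2πi/3) is a primitive cube root of unity, so K = Q(∛345, ω). Now [Q(∛345):Q] = 3 (since 345 is not a perfect cube, x^3 - 345 is irreducible) and [Q(ω):Q] = 2. Both 2 and 3 divide [K:Q], and [K:Q] ≤ 3·2 = 6, so [K:Q] = 6. (Equivalently: Q(∛345) ⊂ R but ω ∉ R, so [K : Q(∛345)] = 2.)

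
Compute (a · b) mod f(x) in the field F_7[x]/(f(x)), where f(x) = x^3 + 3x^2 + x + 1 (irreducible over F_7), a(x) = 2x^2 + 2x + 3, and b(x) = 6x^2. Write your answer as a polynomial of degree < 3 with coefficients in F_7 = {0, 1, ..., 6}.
a · b ≡ x^2 + 5x + 3 (mod f(x))

Multiply in F_7[x]: a(x)·b(x) = (2x^2 + 2x + 3)·(6x^2) = 5x^4 + 5x^3 + 4x^2. This has degree ≥ 3, so divide by f(x) over F_7: 5x^4 + 5x^3 + 4x^2 = (5x + 4)·(x^3 + 3x^2 + x + 1) + (x^2 + 5x + 3). Hence a·b ≡ x^2 + 5x + 3 (mod f). (F_7[x]/(f) is a field with 7^3 = 343 elements since f is irreducible of degree 3.)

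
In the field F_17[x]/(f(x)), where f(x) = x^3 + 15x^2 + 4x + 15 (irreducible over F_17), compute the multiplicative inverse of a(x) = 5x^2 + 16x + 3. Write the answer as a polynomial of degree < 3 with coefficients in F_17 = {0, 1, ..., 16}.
a(x)^(-1) ≡ 13x^2 + 5x + 2 (mod f(x))

Since f is irreducible over F_17, F_17[x]/(f) is a field and a(x) ≠ 0 has an inverse. Apply the extended Euclidean algorithm to f(x) and a(x) in F_17[x]: f(x) = (7x + 1)·a(x) + (x + 12);  a(x) = (5x + 7)·(x + 12) + (4). The last nonzero remainder is the constant 4 = gcd(f, a) in F_17. Back-substituting through the division chain expresses 4 = s(x)·a(x) + t(x)·f(x) with s(x) ≡ x^2 + 3x + 8 (mod f), so (x^2 + 3x + 8)·a(x) ≡ 4 (mod f). Multiplying by 4^(-1) ≡ 13 in F_17 gives a(x)^(-1) ≡ 13·(x^2 + 3x + 8) ≡ 13x^2 + 5x + 2 (mod f). Check: (5x^2 + 16x + 3)·(13x^2 + 5x + 2) = 14x^4 + 12x^3 + 10x^2 + 13x + 6 ≡ 1 (mod x^3 + 15x^2 + 4x + 15).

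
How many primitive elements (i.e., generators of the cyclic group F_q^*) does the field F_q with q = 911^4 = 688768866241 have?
There are φ(688768866240) = 129313013760 primitive elements

F_q^* is cyclic of order q - 1 = 688768866240. A cyclic group of order m has exactly φ(m) generators. Here m = 688768866240 = 2^6 · 3 · 5 · 7 · 13 · 19 · 29 · 41 · 349, so the number of primitive elements is φ(688768866240) = 129313013760.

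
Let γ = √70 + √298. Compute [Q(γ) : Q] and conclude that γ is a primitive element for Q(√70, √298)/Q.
[Q(γ) : Q] = 4 (equivalently, Q(γ) = Q(√70, √298))

Obviously Q(γ) ⊆ Q(√70, √298), and [Q(√70, √298):Q] = 4 (since 70, 298 are distinct squarefree integers > 1 with 20860 not a perfect square). To show equality we compute the minimal polynomial of γ. From γ = √70 + √298: γ^2 = 70 + 2√(20860) + 298 = 368 + 2√(20860), so γ^2 - 368 = 2√(20860); squaring, (γ^2 - 368)^2 = 4·20860, i.e. γ^4 - 736γ^2 + 135424 - 83440 = 0, i.e. γ^4 - 736γ^2 + 51984 = 0. So γ is a root of x^4 - 736x^2 + 51984. This polynomial is irreducible over Q: it has no rational root (each ±√70 ± √298 is irrational), and any factorization into two quadratics over Q would force √(20860) ∈ Q (pairing opposite roots) or √70, √298 ∈ Q (other pairings), all impossible. Hence [Q(γ):Q] = 4 = [Q(√70, √298):Q], so Q(γ) = Q(√70, √298).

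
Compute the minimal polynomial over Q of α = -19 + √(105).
m_α(x) = x^2 + 38x + 256

From α + 19 = √(105), squaring gives (α + 19)^2 = 105, i.e. α^2 + 38α + 361 = 105, so α^2 + 38α + 256 = 0. The discriminant of x^2 + 38x + 256 is (38)^2 - 4·(256) = 1444 - 1024 = 420, and 4·(105) is not a perfect square in Q since 105 is squarefree and ≠ 1. Hence x^2 + 38x + 256 is irreducible over Q and is the minimal polynomial of α.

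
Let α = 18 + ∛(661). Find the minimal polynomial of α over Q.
m_α(x) = x^3 - 54x^2 + 972x - 6493

Set β = α - 18 = ∛(661), so β^3 = 661. Then (α - 18)^3 - 661 = 0, i.e. α is a root of g(x) = (x - 18)^3 - 661 = x^3 - 54x^2 + 972x - 6493. Since g(x) = h(x - 18) where h(x) = x^3 - 661, and h is irreducible over Q (because 661 is not a perfect cube, so h has no rational root, and a monic cubic with no rational root is irreducible), g is also irreducible (irreducibility is preserved under the substitution x → x - 18). Hence m_α(x) = x^3 - 54x^2 + 972x - 6493.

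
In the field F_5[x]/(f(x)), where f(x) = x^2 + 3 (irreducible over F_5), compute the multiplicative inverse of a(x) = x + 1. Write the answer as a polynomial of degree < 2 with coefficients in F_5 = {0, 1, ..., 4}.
a(x)^(-1) ≡ x + 4 (mod f(x))

Since f is irreducible over F_5, F_5[x]/(f) is a field and a(x) ≠ 0 has an inverse. Apply the extended Euclidean algorithm to f(x) and a(x) in F_5[x]: f(x) = (x + 4)·a(x) + (4). The last nonzero remainder is the constant 4 = gcd(f, a) in F_5. Back-substituting through the division chain expresses 4 = s(x)·a(x) + t(x)·f(x) with s(x) ≡ 4x + 1 (mod f), so (4x + 1)·a(x) ≡ 4 (mod f). Multiplying by 4^(-1) ≡ 4 in F_5 gives a(x)^(-1) ≡ 4·(4x + 1) ≡ x + 4 (mod f). Check: (x + 1)·(x + 4) = x^2 + 4 ≡ 1 (mod x^2 + 3).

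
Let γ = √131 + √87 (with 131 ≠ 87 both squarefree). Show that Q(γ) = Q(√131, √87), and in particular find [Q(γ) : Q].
[Q(γ) : Q] = 4 (equivalently, Q(γ) = Q(√131, √87))

Obviously Q(γ) ⊆ Q(√131, √87), and [Q(√131, √87):Q] = 4 (since 131, 87 are distinct squarefree integers > 1 with 11397 not a perfect square). To show equality we compute the minimal polynomial of γ. From γ = √131 + √87: γ^2 = 131 + 2√(11397) + 87 = 218 + 2√(11397), so γ^2 - 218 = 2√(11397); squaring, (γ^2 - 218)^2 = 4·11397, i.e. γ^4 - 436γ^2 + 47524 - 45588 = 0, i.e. γ^4 - 436γ^2 + 1936 = 0. So γ is a root of x^4 - 436x^2 + 1936. This polynomial is irreducible over Q: it has no rational root (each ±√131 ± √87 is irrational), and any factorization into two quadratics over Q would force √(11397) ∈ Q (pairing opposite roots) or √131, √87 ∈ Q (other pairings), all impossible. Hence [Q(γ):Q] = 4 = [Q(√131, √87):Q], so Q(γ) = Q(√131, √87).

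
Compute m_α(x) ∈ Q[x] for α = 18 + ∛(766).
m_α(x) = x^3 - 54x^2 + 972x - 6598

Set β = α - 18 = ∛(766), so β^3 = 766. Then (α - 18)^3 - 766 = 0, i.e. α is a root of g(x) = (x - 18)^3 - 766 = x^3 - 54x^2 + 972x - 6598. Since g(x) = h(x - 18) where h(x) = x^3 - 766, and h is irreducible over Q (because 766 is not a perfect cube, so h has no rational root, and a monic cubic with no rational root is irreducible), g is also irreducible (irreducibility is preserved under the substitution x → x - 18). Hence m_α(x) = x^3 - 54x^2 + 972x - 6598.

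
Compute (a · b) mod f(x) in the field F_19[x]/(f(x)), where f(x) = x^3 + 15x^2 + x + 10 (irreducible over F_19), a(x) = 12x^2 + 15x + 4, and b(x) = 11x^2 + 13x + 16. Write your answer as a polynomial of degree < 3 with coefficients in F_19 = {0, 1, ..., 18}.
a · b ≡ 9x^2 + 4x + 10 (mod f(x))

Multiply in F_19[x]: a(x)·b(x) = (12x^2 + 15x + 4)·(11x^2 + 13x + 16) = 18x^4 + 17x^3 + 13x^2 + 7x + 7. This has degree ≥ 3, so divide by f(x) over F_19: 18x^4 + 17x^3 + 13x^2 + 7x + 7 = (18x + 13)·(x^3 + 15x^2 + x + 10) + (9x^2 + 4x + 10). Hence a·b ≡ 9x^2 + 4x + 10 (mod f). (F_19[x]/(f) is a field with 19^3 = 6859 elements since f is irreducible of degree 3.)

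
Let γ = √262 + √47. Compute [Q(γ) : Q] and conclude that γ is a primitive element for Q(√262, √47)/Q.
[Q(γ) : Q] = 4 (equivalently, Q(γ) = Q(√262, √47))

Obviously Q(γ) ⊆ Q(√262, √47), and [Q(√262, √47):Q] = 4 (since 262, 47 are distinct squarefree integers > 1 with 12314 not a perfect square). To show equality we compute the minimal polynomial of γ. From γ = √262 + √47: γ^2 = 262 + 2√(12314) + 47 = 309 + 2√(12314), so γ^2 - 309 = 2√(12314); squaring, (γ^2 - 309)^2 = 4·12314, i.e. γ^4 - 618γ^2 + 95481 - 49256 = 0, i.e. γ^4 - 618γ^2 + 46225 = 0. So γ is a root of x^4 - 618x^2 + 46225. This polynomial is irreducible over Q: it has no rational root (each ±√262 ± √47 is irrational), and any factorization into two quadratics over Q would force √(12314) ∈ Q (pairing opposite roots) or √262, √47 ∈ Q (other pairings), all impossible. Hence [Q(γ):Q] = 4 = [Q(√262, √47):Q], so Q(γ) = Q(√262, √47).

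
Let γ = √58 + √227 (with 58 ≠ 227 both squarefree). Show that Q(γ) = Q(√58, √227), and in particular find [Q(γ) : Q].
[Q(γ) : Q] = 4 (equivalently, Q(γ) = Q(√58, √227))

Obviously Q(γ) ⊆ Q(√58, √227), and [Q(√58, √227):Q] = 4 (since 58, 227 are distinct squarefree integers > 1 with 13166 not a perfect square). To show equality we compute the minimal polynomial of γ. From γ = √58 + √227: γ^2 = 58 + 2√(13166) + 227 = 285 + 2√(13166), so γ^2 - 285 = 2√(13166); squaring, (γ^2 - 285)^2 = 4·13166, i.e. γ^4 - 570γ^2 + 81225 - 52664 = 0, i.e. γ^4 - 570γ^2 + 28561 = 0. So γ is a root of x^4 - 570x^2 + 28561. This polynomial is irreducible over Q: it has no rational root (each ±√58 ± √227 is irrational), and any factorization into two quadratics over Q would force √(13166) ∈ Q (pairing opposite roots) or √58, √227 ∈ Q (other pairings), all impossible. Hence [Q(γ):Q] = 4 = [Q(√58, √227):Q], so Q(γ) = Q(√58, √227).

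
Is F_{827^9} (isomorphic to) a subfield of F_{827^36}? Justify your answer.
Yes: F_{827^9} is a subfield of F_{827^36}

F_{p^m} embeds in F_{p^n} iff m | n (since F_{p^n} is the splitting field of x^(p^n) - x, and F_{p^m} ⊂ F_{p^n} forces p^n to be a power of p^m, i.e. m | n; conversely if m | n then every root of x^(p^m) - x is a root of x^(p^n) - x). Here 9 | 36 (since 36 = 4·9), so F_{827^9} is a subfield of F_{827^36}, and [F_{827^36} : F_{827^9}] = 36/9 = 4.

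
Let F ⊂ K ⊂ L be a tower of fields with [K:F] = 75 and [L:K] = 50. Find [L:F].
[L:F] = 3750

The tower law says that for any tower of field extensions F ⊂ K ⊂ L with finite degrees, [L:F] = [L:K] · [K:F]. Here this gives [L:F] = 50 · 75 = 3750.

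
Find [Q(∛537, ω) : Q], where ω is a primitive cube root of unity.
[Q(∛537, ω) : Q] = 6

[Q(∛537):Q] = 3 (min poly x^3 - 537, irreducible since 537 is not a perfect cube). [Q(ω):Q] = 2 (min poly x^2 + x + 1). Since Q(∛537) ⊂ R and ω ∉ R, we have ω ∉ Q(∛537), so x^2 + x + 1 remains irreducible over Q(∛537) and [Q(∛537, ω) : Q(∛537)] = 2. By the tower law, [Q(∛537, ω) : Q] = 3 · 2 = 6. (In fact Q(∛537, ω) is the splitting field of x^3 - 537 over Q.)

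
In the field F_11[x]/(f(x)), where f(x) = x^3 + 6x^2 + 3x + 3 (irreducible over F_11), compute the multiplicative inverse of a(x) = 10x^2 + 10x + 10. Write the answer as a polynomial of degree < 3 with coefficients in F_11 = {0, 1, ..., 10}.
a(x)^(-1) ≡ 2x^2 + 7x + 1 (mod f(x))

Since f is irreducible over F_11, F_11[x]/(f) is a field and a(x) ≠ 0 has an inverse. Apply the extended Euclidean algorithm to f(x) and a(x) in F_11[x]: f(x) = (10x + 6)·a(x) + (8x + 9);  a(x) = (4x + 5)·(8x + 9) + (9). The last nonzero remainder is the constant 9 = gcd(f, a) in F_11. Back-substituting through the division chain expresses 9 = s(x)·a(x) + t(x)·f(x) with s(x) ≡ 7x^2 + 8x + 9 (mod f), so (7x^2 + 8x + 9)·a(x) ≡ 9 (mod f). Multiplying by 9^(-1) ≡ 5 in F_11 gives a(x)^(-1) ≡ 5·(7x^2 + 8x + 9) ≡ 2x^2 + 7x + 1 (mod f). Check: (10x^2 + 10x + 10)·(2x^2 + 7x + 1) = 9x^4 + 2x^3 + x^2 + 3x + 10 ≡ 1 (mod x^3 + 6x^2 + 3x + 3).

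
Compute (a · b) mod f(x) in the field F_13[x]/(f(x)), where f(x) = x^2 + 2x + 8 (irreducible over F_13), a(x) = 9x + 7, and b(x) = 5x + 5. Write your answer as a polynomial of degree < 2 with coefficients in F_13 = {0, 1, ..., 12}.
a · b ≡ 3x (mod f(x))

Multiply in F_13[x]: a(x)·b(x) = (9x + 7)·(5x + 5) = 6x^2 + 2x + 9. This has degree ≥ 2, so divide by f(x) over F_13: 6x^2 + 2x + 9 = (6)·(x^2 + 2x + 8) + (3x). Hence a·b ≡ 3x (mod f). (F_13[x]/(f) is a field with 13^2 = 169 elements since f is irreducible of degree 2.)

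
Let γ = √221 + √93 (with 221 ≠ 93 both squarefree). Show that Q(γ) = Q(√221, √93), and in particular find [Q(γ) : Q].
[Q(γ) : Q] = 4 (equivalently, Q(γ) = Q(√221, √93))

Obviously Q(γ) ⊆ Q(√221, √93), and [Q(√221, √93):Q] = 4 (since 221, 93 are distinct squarefree integers > 1 with 20553 not a perfect square). To show equality we compute the minimal polynomial of γ. From γ = √221 + √93: γ^2 = 221 + 2√(20553) + 93 = 314 + 2√(20553), so γ^2 - 314 = 2√(20553); squaring, (γ^2 - 314)^2 = 4·20553, i.e. γ^4 - 628γ^2 + 98596 - 82212 = 0, i.e. γ^4 - 628γ^2 + 16384 = 0. So γ is a root of x^4 - 628x^2 + 16384. This polynomial is irreducible over Q: it has no rational root (each ±√221 ± √93 is irrational), and any factorization into two quadratics over Q would force √(20553) ∈ Q (pairing opposite roots) or √221, √93 ∈ Q (other pairings), all impossible. Hence [Q(γ):Q] = 4 = [Q(√221, √93):Q], so Q(γ) = Q(√221, √93).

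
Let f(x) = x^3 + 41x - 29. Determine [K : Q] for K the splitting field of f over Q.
[K : Q] = 6

By the rational root test, any rational root of the monic integer polynomial f(x) = x^3 + 41x - 29 must be an integer dividing the constant term -29, i.e. one of ±{1, 29}. Evaluating: f(1) = 13, f(-1) = -71, f(29) = 25549, f(-29) = -25607; none is 0, so f has no rational root and is therefore irreducible over Q (a cubic with no linear factor over a field is irreducible). For an irreducible cubic, the Galois group is A_3 or S_3 according as the discriminant disc(f) = -4a^3 - 27b^2 = -4·(41)^3 - 27·(-29)^2 = -298391 is or is not a square in Q. Here disc(f) = -298391 is not a perfect square in Q, so the Galois group of f over Q is not contained in A_3 and must be all of S_3. The splitting field has degree |S_3| = 6 over Q, so [K : Q] = 6.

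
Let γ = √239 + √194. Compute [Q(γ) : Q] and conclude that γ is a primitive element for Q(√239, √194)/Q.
[Q(γ) : Q] = 4 (equivalently, Q(γ) = Q(√239, √194))

Obviously Q(γ) ⊆ Q(√239, √194), and [Q(√239, √194):Q] = 4 (since 239, 194 are distinct squarefree integers > 1 with 46366 not a perfect square). To show equality we compute the minimal polynomial of γ. From γ = √239 + √194: γ^2 = 239 + 2√(46366) + 194 = 433 + 2√(46366), so γ^2 - 433 = 2√(46366); squaring, (γ^2 - 433)^2 = 4·46366, i.e. γ^4 - 866γ^2 + 187489 - 185464 = 0, i.e. γ^4 - 866γ^2 + 2025 = 0. So γ is a root of x^4 - 866x^2 + 2025. This polynomial is irreducible over Q: it has no rational root (each ±√239 ± √194 is irrational), and any factorization into two quadratics over Q would force √(46366) ∈ Q (pairing opposite roots) or √239, √194 ∈ Q (other pairings), all impossible. Hence [Q(γ):Q] = 4 = [Q(√239, √194):Q], so Q(γ) = Q(√239, √194).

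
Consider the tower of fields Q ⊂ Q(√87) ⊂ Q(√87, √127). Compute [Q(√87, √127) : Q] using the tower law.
[Q(√87, √127) : Q] = 4

[Q(√87):Q] = 2 (min poly x^2 - 87, irreducible since 87 is squarefree > 1). For the top step, suppose √127 ∈ Q(√87), say √127 = c + d√87 with c, d ∈ Q. Squaring: 127 = c^2 + 87d^2 + 2cd√87. Since √87 ∉ Q this forces 2cd = 0. If d = 0 then √127 = c ∈ Q, contradicting 127 squarefree > 1. If c = 0 then 127 = 87d^2, so 87·127 = (87d)^2 is a perfect square in Q — but 87·127 = 11049 is not a perfect square (since 87 and 127 are distinct squarefree integers). Contradiction. Hence √127 ∉ Q(√87), so x^2 - 127 stays irreducible over Q(√87) and [Q(√87, √127) : Q(√87)] = 2. By the tower law, [Q(√87, √127) : Q] = 2 · 2 = 4.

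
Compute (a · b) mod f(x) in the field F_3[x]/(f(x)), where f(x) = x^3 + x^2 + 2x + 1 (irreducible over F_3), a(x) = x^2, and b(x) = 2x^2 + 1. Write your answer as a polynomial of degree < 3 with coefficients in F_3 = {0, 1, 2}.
a · b ≡ 2x^2 + 2x + 2 (mod f(x))

Multiply in F_3[x]: a(x)·b(x) = (x^2)·(2x^2 + 1) = 2x^4 + x^2. This has degree ≥ 3, so divide by f(x) over F_3: 2x^4 + x^2 = (2x + 1)·(x^3 + x^2 + 2x + 1) + (2x^2 + 2x + 2). Hence a·b ≡ 2x^2 + 2x + 2 (mod f). (F_3[x]/(f) is a field with 3^3 = 27 elements since f is irreducible of degree 3.)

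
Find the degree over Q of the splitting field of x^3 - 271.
[K : Q] = 6

The roots of x^3 - 271 are ∛271, ω∛271, ω^2∛271 where ω = e^(2πi/3) is a primitive cube root of unity, so K = Q(∛271, ω). Now [Q(∛271):Q] = 3 (since 271 is not a perfect cube, x^3 - 271 is irreducible) and [Q(ω):Q] = 2. Both 2 and 3 divide [K:Q], and [K:Q] ≤ 3·2 = 6, so [K:Q] = 6. (Equivalently: Q(∛271) ⊂ R but ω ∉ R, so [K : Q(∛271)] = 2.)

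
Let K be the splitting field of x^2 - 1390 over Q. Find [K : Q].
[K : Q] = 2

f(x) = x^2 - 1390 factors as (x - √1390)(x + √1390). The splitting field is K = Q(√1390). Since 1390 is squarefree and > 1, it is not a perfect square, so x^2 - 1390 is irreducible over Q and [Q(√1390) : Q] = 2. Hence [K : Q] = 2.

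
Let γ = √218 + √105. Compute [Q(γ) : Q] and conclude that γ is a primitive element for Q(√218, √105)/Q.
[Q(γ) : Q] = 4 (equivalently, Q(γ) = Q(√218, √105))

Obviously Q(γ) ⊆ Q(√218, √105), and [Q(√218, √105):Q] = 4 (since 218, 105 are distinct squarefree integers > 1 with 22890 not a perfect square). To show equality we compute the minimal polynomial of γ. From γ = √218 + √105: γ^2 = 218 + 2√(22890) + 105 = 323 + 2√(22890), so γ^2 - 323 = 2√(22890); squaring, (γ^2 - 323)^2 = 4·22890, i.e. γ^4 - 646γ^2 + 104329 - 91560 = 0, i.e. γ^4 - 646γ^2 + 12769 = 0. So γ is a root of x^4 - 646x^2 + 12769. This polynomial is irreducible over Q: it has no rational root (each ±√218 ± √105 is irrational), and any factorization into two quadratics over Q would force √(22890) ∈ Q (pairing opposite roots) or √218, √105 ∈ Q (other pairings), all impossible. Hence [Q(γ):Q] = 4 = [Q(√218, √105):Q], so Q(γ) = Q(√218, √105).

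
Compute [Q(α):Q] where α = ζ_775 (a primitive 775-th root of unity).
[Q(α):Q] = 600

The minimal polynomial of ζ_775 over Q is the 775-th cyclotomic polynomial Φ_775(x), which is irreducible over Q and has degree φ(775) = 600. Hence [Q(α):Q] = φ(775) = 600.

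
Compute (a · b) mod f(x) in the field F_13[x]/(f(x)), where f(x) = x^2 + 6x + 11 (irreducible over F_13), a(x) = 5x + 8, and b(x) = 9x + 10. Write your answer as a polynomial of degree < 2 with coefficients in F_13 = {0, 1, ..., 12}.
a · b ≡ 8x + 1 (mod f(x))

Multiply in F_13[x]: a(x)·b(x) = (5x + 8)·(9x + 10) = 6x^2 + 5x + 2. This has degree ≥ 2, so divide by f(x) over F_13: 6x^2 + 5x + 2 = (6)·(x^2 + 6x + 11) + (8x + 1). Hence a·b ≡ 8x + 1 (mod f). (F_13[x]/(f) is a field with 13^2 = 169 elements since f is irreducible of degree 2.)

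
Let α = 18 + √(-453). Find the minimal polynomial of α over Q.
m_α(x) = x^2 - 36x + 777

From α - 18 = √(-453), squaring gives (α - 18)^2 = -453, i.e. α^2 - 36α + 324 = -453, so α^2 - 36α + 777 = 0. The discriminant of x^2 - 36x + 777 is (-36)^2 - 4·(777) = 1296 - 3108 = -1812, and 4·(-453) is not a perfect square in Q since -453 is squarefree and ≠ 1. Hence x^2 - 36x + 777 is irreducible over Q and is the minimal polynomial of α.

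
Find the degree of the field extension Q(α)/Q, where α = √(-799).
[Q(α):Q] = 2

[Q(α):Q] equals the degree of the minimal polynomial of α. Here α^2 = -799 and x^2 + 799 is irreducible (d = -799 is squarefree, ≠ 1, hence not a square), so deg(m_α) = 2. Thus [Q(α):Q] = 2.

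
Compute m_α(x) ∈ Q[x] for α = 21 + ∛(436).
m_α(x) = x^3 - 63x^2 + 1323x - 9697

Set β = α - 21 = ∛(436), so β^3 = 436. Then (α - 21)^3 - 436 = 0, i.e. α is a root of g(x) = (x - 21)^3 - 436 = x^3 - 63x^2 + 1323x - 9697. Since g(x) = h(x - 21) where h(x) = x^3 - 436, and h is irreducible over Q (because 436 is not a perfect cube, so h has no rational root, and a monic cubic with no rational root is irreducible), g is also irreducible (irreducibility is preserved under the substitution x → x - 21). Hence m_α(x) = x^3 - 63x^2 + 1323x - 9697.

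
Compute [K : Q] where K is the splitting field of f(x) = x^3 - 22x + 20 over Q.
[K : Q] = 6

By the rational root test, any rational root of the monic integer polynomial f(x) = x^3 - 22x + 20 must be an integer dividing the constant term 20, i.e. one of ±{1, 2, 4, 5, 10, 20}. Evaluating: f(1) = -1, f(-1) = 41, f(2) = -16, f(-2) = 56, f(4) = -4, f(-4) = 44, f(5) = 35, f(-5) = 5, f(10) = 800, f(-10) = -760, f(20) = 7580, f(-20) = -7540; none is 0, so f has no rational root and is therefore irreducible over Q (a cubic with no linear factor over a field is irreducible). For an irreducible cubic, the Galois group is A_3 or S_3 according as the discriminant disc(f) = -4a^3 - 27b^2 = -4·(-22)^3 - 27·(20)^2 = 31792 is or is not a square in Q. Here disc(f) = 31792 is not a perfect square in Q, so the Galois group of f over Q is not contained in A_3 and must be all of S_3. The splitting field has degree |S_3| = 6 over Q, so [K : Q] = 6.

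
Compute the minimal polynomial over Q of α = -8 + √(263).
m_α(x) = x^2 + 16x - 199

From α + 8 = √(263), squaring gives (α + 8)^2 = 263, i.e. α^2 + 16α + 64 = 263, so α^2 + 16α - 199 = 0. The discriminant of x^2 + 16x - 199 is (16)^2 - 4·(-199) = 256 + 796 = 1052, and 4·(263) is not a perfect square in Q since 263 is squarefree and ≠ 1. Hence x^2 + 16x - 199 is irreducible over Q and is the minimal polynomial of α.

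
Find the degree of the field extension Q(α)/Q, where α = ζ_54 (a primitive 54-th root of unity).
[Q(α):Q] = 18

The minimal polynomial of ζ_54 over Q is the 54-th cyclotomic polynomial Φ_54(x), which is irreducible over Q and has degree φ(54) = 18. Hence [Q(α):Q] = φ(54) = 18.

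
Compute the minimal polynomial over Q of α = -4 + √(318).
m_α(x) = x^2 + 8x - 302

From α + 4 = √(318), squaring gives (α + 4)^2 = 318, i.e. α^2 + 8α + 16 = 318, so α^2 + 8α - 302 = 0. The discriminant of x^2 + 8x - 302 is (8)^2 - 4·(-302) = 64 + 1208 = 1272, and 4·(318) is not a perfect square in Q since 318 is squarefree and ≠ 1. Hence x^2 + 8x - 302 is irreducible over Q and is the minimal polynomial of α.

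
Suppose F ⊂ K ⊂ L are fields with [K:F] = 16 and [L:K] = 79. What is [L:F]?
[L:F] = 1264

The tower law says that for any tower of field extensions F ⊂ K ⊂ L with finite degrees, [L:F] = [L:K] · [K:F]. Here this gives [L:F] = 79 · 16 = 1264.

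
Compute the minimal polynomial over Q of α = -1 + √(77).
m_α(x) = x^2 + 2x - 76

From α + 1 = √(77), squaring gives (α + 1)^2 = 77, i.e. α^2 + 2α + 1 = 77, so α^2 + 2α - 76 = 0. The discriminant of x^2 + 2x - 76 is (2)^2 - 4·(-76) = 4 + 304 = 308, and 4·(77) is not a perfect square in Q since 77 is squarefree and ≠ 1. Hence x^2 + 2x - 76 is irreducible over Q and is the minimal polynomial of α.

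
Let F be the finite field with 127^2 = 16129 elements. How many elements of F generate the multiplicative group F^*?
There are φ(16128) = 4608 primitive elements

F_q^* is cyclic of order q - 1 = 16128. A cyclic group of order m has exactly φ(m) generators. Here m = 16128 = 2^8 · 3^2 · 7, so the number of primitive elements is φ(16128) = 4608.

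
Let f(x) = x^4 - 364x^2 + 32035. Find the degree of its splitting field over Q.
[K : Q] = 4

Solving the quadratic in x^2: x^2 = (364 ± √(364^2 - 4·32035))/2 = (364 ± √4356)/2 = (364 ± 66)/2, giving x^2 = 215 or x^2 = 149. So f(x) = (x^2 - 215)(x^2 - 149) and the roots of f are ±√215, ±√149. Hence the splitting field is K = Q(√215, √149). Since 215 and 149 are distinct squarefree integers > 1, their product 32035 is not a perfect square, so √149 ∉ Q(√215). By the tower law [K:Q] = [Q(√215,√149):Q(√215)] · [Q(√215):Q] = 2 · 2 = 4.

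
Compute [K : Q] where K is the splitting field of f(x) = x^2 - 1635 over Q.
[K : Q] = 2

f(x) = x^2 - 1635 factors as (x - √1635)(x + √1635). The splitting field is K = Q(√1635). Since 1635 is squarefree and > 1, it is not a perfect square, so x^2 - 1635 is irreducible over Q and [Q(√1635) : Q] = 2. Hence [K : Q] = 2.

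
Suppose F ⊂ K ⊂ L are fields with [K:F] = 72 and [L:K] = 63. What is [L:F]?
[L:F] = 4536

The tower law says that for any tower of field extensions F ⊂ K ⊂ L with finite degrees, [L:F] = [L:K] · [K:F]. Here this gives [L:F] = 63 · 72 = 4536.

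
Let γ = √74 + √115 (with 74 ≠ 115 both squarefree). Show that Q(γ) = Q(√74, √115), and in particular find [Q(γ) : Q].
[Q(γ) : Q] = 4 (equivalently, Q(γ) = Q(√74, √115))

Obviously Q(γ) ⊆ Q(√74, √115), and [Q(√74, √115):Q] = 4 (since 74, 115 are distinct squarefree integers > 1 with 8510 not a perfect square). To show equality we compute the minimal polynomial of γ. From γ = √74 + √115: γ^2 = 74 + 2√(8510) + 115 = 189 + 2√(8510), so γ^2 - 189 = 2√(8510); squaring, (γ^2 - 189)^2 = 4·8510, i.e. γ^4 - 378γ^2 + 35721 - 34040 = 0, i.e. γ^4 - 378γ^2 + 1681 = 0. So γ is a root of x^4 - 378x^2 + 1681. This polynomial is irreducible over Q: it has no rational root (each ±√74 ± √115 is irrational), and any factorization into two quadratics over Q would force √(8510) ∈ Q (pairing opposite roots) or √74, √115 ∈ Q (other pairings), all impossible. Hence [Q(γ):Q] = 4 = [Q(√74, √115):Q], so Q(γ) = Q(√74, √115).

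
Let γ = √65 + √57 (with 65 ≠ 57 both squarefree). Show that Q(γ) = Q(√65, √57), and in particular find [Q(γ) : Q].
[Q(γ) : Q] = 4 (equivalently, Q(γ) = Q(√65, √57))

Obviously Q(γ) ⊆ Q(√65, √57), and [Q(√65, √57):Q] = 4 (since 65, 57 are distinct squarefree integers > 1 with 3705 not a perfect square). To show equality we compute the minimal polynomial of γ. From γ = √65 + √57: γ^2 = 65 + 2√(3705) + 57 = 122 + 2√(3705), so γ^2 - 122 = 2√(3705); squaring, (γ^2 - 122)^2 = 4·3705, i.e. γ^4 - 244γ^2 + 14884 - 14820 = 0, i.e. γ^4 - 244γ^2 + 64 = 0. So γ is a root of x^4 - 244x^2 + 64. This polynomial is irreducible over Q: it has no rational root (each ±√65 ± √57 is irrational), and any factorization into two quadratics over Q would force √(3705) ∈ Q (pairing opposite roots) or √65, √57 ∈ Q (other pairings), all impossible. Hence [Q(γ):Q] = 4 = [Q(√65, √57):Q], so Q(γ) = Q(√65, √57).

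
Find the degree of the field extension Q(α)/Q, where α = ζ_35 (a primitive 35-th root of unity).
[Q(α):Q] = 24

The minimal polynomial of ζ_35 over Q is the 35-th cyclotomic polynomial Φ_35(x), which is irreducible over Q and has degree φ(35) = 24. Hence [Q(α):Q] = φ(35) = 24.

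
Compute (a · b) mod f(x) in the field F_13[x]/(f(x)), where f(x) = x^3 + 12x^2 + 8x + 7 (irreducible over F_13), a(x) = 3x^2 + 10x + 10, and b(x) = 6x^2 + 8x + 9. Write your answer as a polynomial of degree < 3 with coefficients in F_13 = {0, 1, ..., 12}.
a · b ≡ 8x^2 + 8x (mod f(x))

Multiply in F_13[x]: a(x)·b(x) = (3x^2 + 10x + 10)·(6x^2 + 8x + 9) = 5x^4 + 6x^3 + 11x^2 + x + 12. This has degree ≥ 3, so divide by f(x) over F_13: 5x^4 + 6x^3 + 11x^2 + x + 12 = (5x + 11)·(x^3 + 12x^2 + 8x + 7) + (8x^2 + 8x). Hence a·b ≡ 8x^2 + 8x (mod f). (F_13[x]/(f) is a field with 13^3 = 2197 elements since f is irreducible of degree 3.)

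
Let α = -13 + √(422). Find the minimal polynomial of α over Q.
m_α(x) = x^2 + 26x - 253

From α + 13 = √(422), squaring gives (α + 13)^2 = 422, i.e. α^2 + 26α + 169 = 422, so α^2 + 26α - 253 = 0. The discriminant of x^2 + 26x - 253 is (26)^2 - 4·(-253) = 676 + 1012 = 1688, and 4·(422) is not a perfect square in Q since 422 is squarefree and ≠ 1. Hence x^2 + 26x - 253 is irreducible over Q and is the minimal polynomial of α.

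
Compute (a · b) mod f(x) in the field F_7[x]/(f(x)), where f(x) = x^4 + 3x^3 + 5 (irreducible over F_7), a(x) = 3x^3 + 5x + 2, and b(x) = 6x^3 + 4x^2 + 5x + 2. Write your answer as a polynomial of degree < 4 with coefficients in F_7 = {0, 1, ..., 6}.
a · b ≡ x^3 + 6x^2 + 6x + 3 (mod f(x))

Multiply in F_7[x]: a(x)·b(x) = (3x^3 + 5x + 2)·(6x^3 + 4x^2 + 5x + 2) = 4x^6 + 5x^5 + 3x^4 + 3x^3 + 5x^2 + 6x + 4. This has degree ≥ 4, so divide by f(x) over F_7: 4x^6 + 5x^5 + 3x^4 + 3x^3 + 5x^2 + 6x + 4 = (4x^2 + 3)·(x^4 + 3x^3 + 5) + (x^3 + 6x^2 + 6x + 3). Hence a·b ≡ x^3 + 6x^2 + 6x + 3 (mod f). (F_7[x]/(f) is a field with 7^4 = 2401 elements since f is irreducible of degree 4.)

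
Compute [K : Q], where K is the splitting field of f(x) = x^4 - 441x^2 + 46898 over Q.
[K : Q] = 4

Solving the quadratic in x^2: x^2 = (441 ± √(441^2 - 4·46898))/2 = (441 ± √6889)/2 = (441 ± 83)/2, giving x^2 = 262 or x^2 = 179. So f(x) = (x^2 - 262)(x^2 - 179) and the roots of f are ±√262, ±√179. Hence the splitting field is K = Q(√262, √179). Since 262 and 179 are distinct squarefree integers > 1, their product 46898 is not a perfect square, so √179 ∉ Q(√262). By the tower law [K:Q] = [Q(√262,√179):Q(√262)] · [Q(√262):Q] = 2 · 2 = 4.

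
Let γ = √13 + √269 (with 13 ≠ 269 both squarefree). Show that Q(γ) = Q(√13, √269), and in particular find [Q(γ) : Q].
[Q(γ) : Q] = 4 (equivalently, Q(γ) = Q(√13, √269))

Obviously Q(γ) ⊆ Q(√13, √269), and [Q(√13, √269):Q] = 4 (since 13, 269 are distinct squarefree integers > 1 with 3497 not a perfect square). To show equality we compute the minimal polynomial of γ. From γ = √13 + √269: γ^2 = 13 + 2√(3497) + 269 = 282 + 2√(3497), so γ^2 - 282 = 2√(3497); squaring, (γ^2 - 282)^2 = 4·3497, i.e. γ^4 - 564γ^2 + 79524 - 13988 = 0, i.e. γ^4 - 564γ^2 + 65536 = 0. So γ is a root of x^4 - 564x^2 + 65536. This polynomial is irreducible over Q: it has no rational root (each ±√13 ± √269 is irrational), and any factorization into two quadratics over Q would force √(3497) ∈ Q (pairing opposite roots) or √13, √269 ∈ Q (other pairings), all impossible. Hence [Q(γ):Q] = 4 = [Q(√13, √269):Q], so Q(γ) = Q(√13, √269).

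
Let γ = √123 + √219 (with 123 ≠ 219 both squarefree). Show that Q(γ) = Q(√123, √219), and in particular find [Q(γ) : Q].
[Q(γ) : Q] = 4 (equivalently, Q(γ) = Q(√123, √219))

Obviously Q(γ) ⊆ Q(√123, √219), and [Q(√123, √219):Q] = 4 (since 123, 219 are distinct squarefree integers > 1 with 26937 not a perfect square). To show equality we compute the minimal polynomial of γ. From γ = √123 + √219: γ^2 = 123 + 2√(26937) + 219 = 342 + 2√(26937), so γ^2 - 342 = 2√(26937); squaring, (γ^2 - 342)^2 = 4·26937, i.e. γ^4 - 684γ^2 + 116964 - 107748 = 0, i.e. γ^4 - 684γ^2 + 9216 = 0. So γ is a root of x^4 - 684x^2 + 9216. This polynomial is irreducible over Q: it has no rational root (each ±√123 ± √219 is irrational), and any factorization into two quadratics over Q would force √(26937) ∈ Q (pairing opposite roots) or √123, √219 ∈ Q (other pairings), all impossible. Hence [Q(γ):Q] = 4 = [Q(√123, √219):Q], so Q(γ) = Q(√123, √219).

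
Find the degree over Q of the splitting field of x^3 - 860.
[K : Q] = 6

The roots of x^3 - 860 are ∛860, ω∛860, ω^2∛860 where ω = e^(2πi/3) is a primitive cube root of unity, so K = Q(∛860, ω). Now [Q(∛860):Q] = 3 (since 860 is not a perfect cube, x^3 - 860 is irreducible) and [Q(ω):Q] = 2. Both 2 and 3 divide [K:Q], and [K:Q] ≤ 3·2 = 6, so [K:Q] = 6. (Equivalently: Q(∛860) ⊂ R but ω ∉ R, so [K : Q(∛860)] = 2.)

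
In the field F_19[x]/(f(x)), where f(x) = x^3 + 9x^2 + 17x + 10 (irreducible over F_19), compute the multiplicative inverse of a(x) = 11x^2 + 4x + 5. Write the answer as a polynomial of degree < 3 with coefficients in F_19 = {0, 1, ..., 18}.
a(x)^(-1) ≡ x^2 + 18x + 1 (mod f(x))

Since f is irreducible over F_19, F_19[x]/(f) is a field and a(x) ≠ 0 has an inverse. Apply the extended Euclidean algorithm to f(x) and a(x) in F_19[x]: f(x) = (7x)·a(x) + (x + 10);  a(x) = (11x + 8)·(x + 10) + (1). The last nonzero remainder is the constant 1 = gcd(f, a) in F_19. Back-substituting through the division chain expresses 1 = s(x)·a(x) + t(x)·f(x) with s(x) ≡ x^2 + 18x + 1 (mod f), so a(x)^(-1) ≡ s(x) = x^2 + 18x + 1 (mod f). Check: (11x^2 + 4x + 5)·(x^2 + 18x + 1) = 11x^4 + 12x^3 + 12x^2 + 18x + 5 ≡ 1 (mod x^3 + 9x^2 + 17x + 10).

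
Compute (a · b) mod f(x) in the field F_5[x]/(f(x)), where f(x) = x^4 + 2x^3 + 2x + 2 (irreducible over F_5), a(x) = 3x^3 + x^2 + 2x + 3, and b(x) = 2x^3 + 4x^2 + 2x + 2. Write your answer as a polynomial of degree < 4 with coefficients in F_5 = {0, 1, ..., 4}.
a · b ≡ 2x^2 + x + 1 (mod f(x))

Multiply in F_5[x]: a(x)·b(x) = (3x^3 + x^2 + 2x + 3)·(2x^3 + 4x^2 + 2x + 2) = x^6 + 4x^5 + 4x^4 + 2x^3 + 3x^2 + 1. This has degree ≥ 4, so divide by f(x) over F_5: x^6 + 4x^5 + 4x^4 + 2x^3 + 3x^2 + 1 = (x^2 + 2x)·(x^4 + 2x^3 + 2x + 2) + (2x^2 + x + 1). Hence a·b ≡ 2x^2 + x + 1 (mod f). (F_5[x]/(f) is a field with 5^4 = 625 elements since f is irreducible of degree 4.)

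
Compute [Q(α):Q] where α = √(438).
[Q(α):Q] = 2

[Q(α):Q] equals the degree of the minimal polynomial of α. Here α^2 = 438 and x^2 - 438 is irreducible (d = 438 is squarefree, ≠ 1, hence not a square), so deg(m_α) = 2. Thus [Q(α):Q] = 2.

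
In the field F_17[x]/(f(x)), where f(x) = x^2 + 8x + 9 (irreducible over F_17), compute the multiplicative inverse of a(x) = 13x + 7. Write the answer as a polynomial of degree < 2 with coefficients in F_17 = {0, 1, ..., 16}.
a(x)^(-1) ≡ 8x + 10 (mod f(x))

Since f is irreducible over F_17, F_17[x]/(f) is a field and a(x) ≠ 0 has an inverse. Apply the extended Euclidean algorithm to f(x) and a(x) in F_17[x]: f(x) = (4x + 5)·a(x) + (8). The last nonzero remainder is the constant 8 = gcd(f, a) in F_17. Back-substituting through the division chain expresses 8 = s(x)·a(x) + t(x)·f(x) with s(x) ≡ 13x + 12 (mod f), so (13x + 12)·a(x) ≡ 8 (mod f). Multiplying by 8^(-1) ≡ 15 in F_17 gives a(x)^(-1) ≡ 15·(13x + 12) ≡ 8x + 10 (mod f). Check: (13x + 7)·(8x + 10) = 2x^2 + 16x + 2 ≡ 1 (mod x^2 + 8x + 9).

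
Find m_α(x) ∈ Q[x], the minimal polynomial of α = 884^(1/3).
m_α(x) = x^3 - 884

α satisfies α^3 = 884, so x^3 - 884 annihilates α. By the rational root test, a rational root p/q (in lowest terms) of x^3 - 884 would satisfy p^3 = 884 q^3, forcing q = 1 and p^3 = 884; but 884 is not a perfect cube, contradiction. A monic cubic over Q with no rational root is irreducible (any nontrivial factorization would include a linear factor). Hence x^3 - 884 is the minimal polynomial of α, and in particular [Q(α):Q] = 3.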